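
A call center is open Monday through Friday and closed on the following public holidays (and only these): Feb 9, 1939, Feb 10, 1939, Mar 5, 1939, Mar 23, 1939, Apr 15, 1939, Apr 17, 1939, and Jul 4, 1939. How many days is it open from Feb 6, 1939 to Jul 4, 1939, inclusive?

102

Feb 6, 1939 is a Monday.
That's 149 days from start to end, counting both.
149 = 7 × 21 + 2, so there are 21 full weeks plus 2 extra days.
Each full week contributes 5 weekdays (Mon–Fri): 21 × 5 = 105.
The 2 extra days are Mon, Tue — 2 of them qualify.
Total: 105 + 2 = 107.
Holidays: Feb 9, 1939 (Thu); Feb 10, 1939 (Fri); Mar 5, 1939 (Sun); Mar 23, 1939 (Thu); Apr 15, 1939 (Sat); Apr 17, 1939 (Mon); Jul 4, 1939 (Tue).
5 of the 7 holidays fall on weekdays; the rest are weekends and were already excluded.
Business days: 107 − 5 = 102.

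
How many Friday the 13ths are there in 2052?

The 13th falls on a Friday when the month's 13th has weekday Fri.
Jan 13 is Sat; Feb 13 is Tue; Mar 13 is Wed; Apr 13 is Sat; May 13 is Mon; Jun 13 is Thu; Jul 13 is Sat; Aug 13 is Tue; Sep 13 is Fri ✓; Oct 13 is Sun; Nov 13 is Wed; Dec 13 is Fri ✓.
Friday the 13ths: Sep, Dec.

2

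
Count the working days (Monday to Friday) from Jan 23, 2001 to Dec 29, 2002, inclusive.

Jan 23, 2001 is a Tuesday.
From Jan 23, 2001 to Dec 29, 2002 is 706 days inclusive.
706 = 7 × 100 + 6, so there are 100 full weeks plus 6 extra days.
Each full week contributes 5 weekdays (Mon–Fri): 100 × 5 = 500.
The 6 extra days are Tuesday, Wednesday, Thursday, Friday, Saturday, Sunday — 4 of them qualify.
Total: 500 + 4 = 504.

504 weekdays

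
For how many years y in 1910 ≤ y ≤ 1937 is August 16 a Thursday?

Day of week of August 16 in each year:
1910: Tue, 1911: Wed, 1912: Fri, 1913: Sat, 1914: Sun, 1915: Mon, 1916: Wed, 1917: Thu ✓, 1918: Fri, 1919: Sat, 1920: Mon, 1921: Tue, 1922: Wed, 1923: Thu ✓, 1924: Sat, 1925: Sun, 1926: Mon, 1927: Tue, 1928: Thu ✓, 1929: Fri, 1930: Sat, 1931: Sun, 1932: Tue, 1933: Wed, 1934: Thu ✓, 1935: Fri, 1936: Sun, 1937: Mon
Thursdays: 1917, 1923, 1928, 1934.

4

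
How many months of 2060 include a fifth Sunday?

4

A month has five Sundays exactly when Sunday falls within its first (length − 28) days.
Jan: 31 days, starts Thu → 5 of Thu, Fri, Sat
Feb: 29 days, starts Sun → 5 of Sun ✓
Mar: 31 days, starts Mon → 5 of Mon, Tue, Wed
Apr: 30 days, starts Thu → 5 of Thu, Fri
May: 31 days, starts Sat → 5 of Sat, Sun, Mon ✓
Jun: 30 days, starts Tue → 5 of Tue, Wed
Jul: 31 days, starts Thu → 5 of Thu, Fri, Sat
Aug: 31 days, starts Sun → 5 of Sun, Mon, Tue ✓
Sep: 30 days, starts Wed → 5 of Wed, Thu
Oct: 31 days, starts Fri → 5 of Fri, Sat, Sun ✓
Nov: 30 days, starts Mon → 5 of Mon, Tue
Dec: 31 days, starts Wed → 5 of Wed, Thu, Fri
Months with five Sundays: Feb, May, Aug, Oct.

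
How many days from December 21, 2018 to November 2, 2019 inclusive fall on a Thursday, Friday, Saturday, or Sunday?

December 21, 2018 is a Friday.
The range spans 317 days (inclusive of both endpoints).
317 = 7 × 45 + 2, so there are 45 full weeks plus 2 extra days.
Each full week contributes 4 days from the set (Thu, Fri, Sat, Sun): 45 × 4 = 180.
The 2 extra days are Fri, Sat — 2 of them qualify.
Total: 180 + 2 = 182.

182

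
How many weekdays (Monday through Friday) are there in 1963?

261 weekdays

January 1, 1963 is a Tuesday.
From January 1, 1963 to December 31, 1963 is 365 days inclusive.
365 = 7 × 52 + 1, so there are 52 full weeks plus 1 extra day.
Each full week contributes 5 weekdays (Mon–Fri): 52 × 5 = 260.
The 1 extra day is Tuesday — 1 of them qualifies.
Total: 260 + 1 = 261.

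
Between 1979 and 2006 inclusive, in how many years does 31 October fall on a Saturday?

4

Day of week of October 31 in each year:
1979: Wed, 1980: Fri, 1981: Sat ✓, 1982: Sun, 1983: Mon, 1984: Wed, 1985: Thu, 1986: Fri, 1987: Sat ✓, 1988: Mon, 1989: Tue, 1990: Wed, 1991: Thu, 1992: Sat ✓, 1993: Sun, 1994: Mon, 1995: Tue, 1996: Thu, 1997: Fri, 1998: Sat ✓, 1999: Sun, 2000: Tue, 2001: Wed, 2002: Thu, 2003: Fri, 2004: Sun, 2005: Mon, 2006: Tue
Saturdays: 1981, 1987, 1992, 1998.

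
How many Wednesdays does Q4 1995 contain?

13

October 1, 1995 is a Sunday.
From October 1, 1995 to December 31, 1995 is 92 days inclusive.
92 = 7 × 13 + 1, so there are 13 full weeks plus 1 extra day.
Each full week contributes one Wednesday: 13 so far.
The 1 extra day is Sunday — none qualify.
Total: 13 + 0 = 13.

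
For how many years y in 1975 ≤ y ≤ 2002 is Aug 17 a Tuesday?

Day of week of August 17 in each year:
1975: Sun, 1976: Tue ✓, 1977: Wed, 1978: Thu, 1979: Fri, 1980: Sun, 1981: Mon, 1982: Tue ✓, 1983: Wed, 1984: Fri, 1985: Sat, 1986: Sun, 1987: Mon, 1988: Wed, 1989: Thu, 1990: Fri, 1991: Sat, 1992: Mon, 1993: Tue ✓, 1994: Wed, 1995: Thu, 1996: Sat, 1997: Sun, 1998: Mon, 1999: Tue ✓, 2000: Thu, 2001: Fri, 2002: Sat
Tuesdays: 1976, 1982, 1993, 1999.

4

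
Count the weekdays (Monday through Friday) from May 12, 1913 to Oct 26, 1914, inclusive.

May 12, 1913 is a Monday.
That's 533 days from start to end, counting both.
533 = 7 × 76 + 1, so there are 76 full weeks plus 1 extra day.
Each full week contributes 5 weekdays (Mon–Fri): 76 × 5 = 380.
The 1 extra day is Monday — 1 of them qualifies.
Total: 380 + 1 = 381.

381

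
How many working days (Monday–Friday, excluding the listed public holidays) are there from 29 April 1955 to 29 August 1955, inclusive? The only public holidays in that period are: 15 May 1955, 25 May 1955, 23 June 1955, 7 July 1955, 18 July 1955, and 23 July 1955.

83

29 April 1955 is a Friday.
From 29 April 1955 to 29 August 1955 is 123 days inclusive.
123 = 7 × 17 + 4, so there are 17 full weeks plus 4 extra days.
Each full week contributes 5 weekdays (Mon–Fri): 17 × 5 = 85.
The 4 extra days are Friday, Saturday, Sunday, Monday — 2 of them qualify.
Total: 85 + 2 = 87.
Holidays: 15 May 1955 (Sun); 25 May 1955 (Wed); 23 June 1955 (Thu); 7 July 1955 (Thu); 18 July 1955 (Mon); 23 July 1955 (Sat).
4 of the 6 holidays fall on weekdays; the rest are weekends and were already excluded.
Business days: 87 − 4 = 83.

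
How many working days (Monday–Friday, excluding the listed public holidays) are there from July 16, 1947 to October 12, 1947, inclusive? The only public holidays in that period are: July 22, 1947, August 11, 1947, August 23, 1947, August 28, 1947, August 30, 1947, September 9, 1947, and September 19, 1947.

58 working days

July 16, 1947 is a Wednesday.
The range spans 89 days (inclusive of both endpoints).
89 = 7 × 12 + 5, so there are 12 full weeks plus 5 extra days.
Each full week contributes 5 weekdays (Mon–Fri): 12 × 5 = 60.
The 5 extra days are Wed, Thu, Fri, Sat, Sun — 3 of them qualify.
Total: 60 + 3 = 63.
Holidays: July 22, 1947 (Tue); August 11, 1947 (Mon); August 23, 1947 (Sat); August 28, 1947 (Thu); August 30, 1947 (Sat); September 9, 1947 (Tue); September 19, 1947 (Fri).
5 of the 7 holidays fall on weekdays; the rest are weekends and were already excluded.
Business days: 63 − 5 = 58.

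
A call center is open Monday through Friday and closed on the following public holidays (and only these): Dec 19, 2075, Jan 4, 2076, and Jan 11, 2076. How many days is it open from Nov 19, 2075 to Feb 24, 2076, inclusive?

69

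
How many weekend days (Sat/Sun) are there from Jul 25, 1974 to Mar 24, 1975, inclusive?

70

Jul 25, 1974 is a Thursday.
The range spans 243 days (inclusive of both endpoints).
243 = 7 × 34 + 5, so there are 34 full weeks plus 5 extra days.
Each full week contributes 2 weekend days (Sat, Sun): 34 × 2 = 68.
The 5 extra days are Thu, Fri, Sat, Sun, Mon — 2 of them qualify.
Total: 68 + 2 = 70.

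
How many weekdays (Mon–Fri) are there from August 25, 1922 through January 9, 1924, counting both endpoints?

359 weekdays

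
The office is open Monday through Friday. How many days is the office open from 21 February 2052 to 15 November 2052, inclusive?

193

21 February 2052 is a Wednesday.
That's 269 days from start to end, counting both.
269 = 7 × 38 + 3, so there are 38 full weeks plus 3 extra days.
Each full week contributes 5 weekdays (Mon–Fri): 38 × 5 = 190.
The 3 extra days are Wednesday, Thursday, Friday — 3 of them qualify.
Total: 190 + 3 = 193.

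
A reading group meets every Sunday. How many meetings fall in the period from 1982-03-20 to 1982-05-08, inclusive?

7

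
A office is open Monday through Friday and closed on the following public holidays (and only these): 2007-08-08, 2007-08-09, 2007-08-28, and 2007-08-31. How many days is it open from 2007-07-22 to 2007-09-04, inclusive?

28 working days

2007-07-22 is a Sunday.
From 2007-07-22 to 2007-09-04 is 45 days inclusive.
45 = 7 × 6 + 3, so there are 6 full weeks plus 3 extra days.
Each full week contributes 5 weekdays (Mon–Fri): 6 × 5 = 30.
The 3 extra days are Sun, Mon, Tue — 2 of them qualify.
Total: 30 + 2 = 32.
Holidays: 2007-08-08 (Wed); 2007-08-09 (Thu); 2007-08-28 (Tue); 2007-08-31 (Fri).
All 4 holidays fall on weekdays, so subtract 4.
Business days: 32 − 4 = 28.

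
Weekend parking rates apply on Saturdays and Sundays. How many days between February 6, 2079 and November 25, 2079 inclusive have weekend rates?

February 6, 2079 is a Monday.
The range spans 293 days (inclusive of both endpoints).
293 = 7 × 41 + 6, so there are 41 full weeks plus 6 extra days.
Each full week contributes 2 weekend days (Sat, Sun): 41 × 2 = 82.
The 6 extra days are Monday, Tuesday, Wednesday, Thursday, Friday, Saturday — 1 of them qualifies.
Total: 82 + 1 = 83.

83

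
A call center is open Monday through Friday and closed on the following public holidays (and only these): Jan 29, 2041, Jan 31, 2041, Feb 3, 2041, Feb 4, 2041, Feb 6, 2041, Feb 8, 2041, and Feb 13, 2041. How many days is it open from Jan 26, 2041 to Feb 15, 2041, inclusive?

Jan 26, 2041 is a Saturday.
That's 21 days from start to end, counting both.
21 = 7 × 3, so the span is exactly 3 full weeks.
Each full week contributes 5 weekdays (Mon–Fri): 3 × 5 = 15.
Holidays: Jan 29, 2041 (Tue); Jan 31, 2041 (Thu); Feb 3, 2041 (Sun); Feb 4, 2041 (Mon); Feb 6, 2041 (Wed); Feb 8, 2041 (Fri); Feb 13, 2041 (Wed).
6 of the 7 holidays fall on weekdays; the rest are weekends and were already excluded.
Business days: 15 − 6 = 9.

9 working days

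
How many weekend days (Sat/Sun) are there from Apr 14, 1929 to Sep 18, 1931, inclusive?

253

Apr 14, 1929 is a Sunday.
That's 888 days from start to end, counting both.
888 = 7 × 126 + 6, so there are 126 full weeks plus 6 extra days.
Each full week contributes 2 weekend days (Sat, Sun): 126 × 2 = 252.
The 6 extra days are Sun, Mon, Tue, Wed, Thu, Fri — 1 of them qualifies.
Total: 252 + 1 = 253.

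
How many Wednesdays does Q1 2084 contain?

13

1 January 2084 is a Saturday.
From 1 January 2084 to 31 March 2084 is 91 days inclusive.
91 = 7 × 13, so the span is exactly 13 full weeks.
Each full week contributes one Wednesday: 13 so far.
Total: 13.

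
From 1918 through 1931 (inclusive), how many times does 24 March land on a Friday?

1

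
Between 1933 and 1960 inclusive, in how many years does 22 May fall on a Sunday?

4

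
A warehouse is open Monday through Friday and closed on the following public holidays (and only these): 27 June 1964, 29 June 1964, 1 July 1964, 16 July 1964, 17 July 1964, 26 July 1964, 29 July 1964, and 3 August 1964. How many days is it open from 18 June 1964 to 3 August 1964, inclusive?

27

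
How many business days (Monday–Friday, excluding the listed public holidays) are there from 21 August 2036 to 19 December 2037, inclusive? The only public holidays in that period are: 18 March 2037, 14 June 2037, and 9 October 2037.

345

21 August 2036 is a Thursday.
That's 486 days from start to end, counting both.
486 = 7 × 69 + 3, so there are 69 full weeks plus 3 extra days.
Each full week contributes 5 weekdays (Mon–Fri): 69 × 5 = 345.
The 3 extra days are Thu, Fri, Sat — 2 of them qualify.
Total: 345 + 2 = 347.
Holidays: 18 March 2037 (Wed); 14 June 2037 (Sun); 9 October 2037 (Fri).
2 of the 3 holidays fall on weekdays; the rest are weekends and were already excluded.
Business days: 347 − 2 = 345.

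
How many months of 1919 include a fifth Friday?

4

A month has five Fridays exactly when Friday falls within its first (length − 28) days.
Jan: 31 days, starts Wed → 5 of Wed, Thu, Fri ✓
Feb: 28 days, starts Sat → 5 of (none)
Mar: 31 days, starts Sat → 5 of Sat, Sun, Mon
Apr: 30 days, starts Tue → 5 of Tue, Wed
May: 31 days, starts Thu → 5 of Thu, Fri, Sat ✓
Jun: 30 days, starts Sun → 5 of Sun, Mon
Jul: 31 days, starts Tue → 5 of Tue, Wed, Thu
Aug: 31 days, starts Fri → 5 of Fri, Sat, Sun ✓
Sep: 30 days, starts Mon → 5 of Mon, Tue
Oct: 31 days, starts Wed → 5 of Wed, Thu, Fri ✓
Nov: 30 days, starts Sat → 5 of Sat, Sun
Dec: 31 days, starts Mon → 5 of Mon, Tue, Wed
Months with five Fridays: Jan, May, Aug, Oct.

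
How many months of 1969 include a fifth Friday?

A month has five Fridays exactly when Friday falls within its first (length − 28) days.
Jan: 31 days, starts Wed → 5 of Wed, Thu, Fri ✓
Feb: 28 days, starts Sat → 5 of (none)
Mar: 31 days, starts Sat → 5 of Sat, Sun, Mon
Apr: 30 days, starts Tue → 5 of Tue, Wed
May: 31 days, starts Thu → 5 of Thu, Fri, Sat ✓
Jun: 30 days, starts Sun → 5 of Sun, Mon
Jul: 31 days, starts Tue → 5 of Tue, Wed, Thu
Aug: 31 days, starts Fri → 5 of Fri, Sat, Sun ✓
Sep: 30 days, starts Mon → 5 of Mon, Tue
Oct: 31 days, starts Wed → 5 of Wed, Thu, Fri ✓
Nov: 30 days, starts Sat → 5 of Sat, Sun
Dec: 31 days, starts Mon → 5 of Mon, Tue, Wed
Months with five Fridays: Jan, May, Aug, Oct.

4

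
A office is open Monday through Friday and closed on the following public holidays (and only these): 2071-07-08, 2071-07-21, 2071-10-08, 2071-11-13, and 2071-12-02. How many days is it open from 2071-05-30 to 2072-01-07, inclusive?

154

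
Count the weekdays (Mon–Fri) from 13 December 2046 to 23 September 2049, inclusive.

726 weekdays

13 December 2046 is a Thursday.
From 13 December 2046 to 23 September 2049 is 1016 days inclusive.
1016 = 7 × 145 + 1, so there are 145 full weeks plus 1 extra day.
Each full week contributes 5 weekdays (Mon–Fri): 145 × 5 = 725.
The 1 extra day is Thu — 1 of them qualifies.
Total: 725 + 1 = 726.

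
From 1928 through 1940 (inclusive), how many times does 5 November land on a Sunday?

Day of week of November 5 in each year:
1928: Mon, 1929: Tue, 1930: Wed, 1931: Thu, 1932: Sat, 1933: Sun ✓, 1934: Mon, 1935: Tue, 1936: Thu, 1937: Fri, 1938: Sat, 1939: Sun ✓, 1940: Tue
Sundays: 1933, 1939.

2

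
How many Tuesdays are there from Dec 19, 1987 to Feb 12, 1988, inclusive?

Dec 19, 1987 is a Saturday.
That's 56 days from start to end, counting both.
56 = 7 × 8, so the span is exactly 8 full weeks.
Each full week contributes one Tuesday: 8 so far.
Total: 8.

8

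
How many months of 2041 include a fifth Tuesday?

5

A month has five Tuesdays exactly when Tuesday falls within its first (length − 28) days.
Jan: 31 days, starts Tue → 5 of Tue, Wed, Thu ✓
Feb: 28 days, starts Fri → 5 of (none)
Mar: 31 days, starts Fri → 5 of Fri, Sat, Sun
Apr: 30 days, starts Mon → 5 of Mon, Tue ✓
May: 31 days, starts Wed → 5 of Wed, Thu, Fri
Jun: 30 days, starts Sat → 5 of Sat, Sun
Jul: 31 days, starts Mon → 5 of Mon, Tue, Wed ✓
Aug: 31 days, starts Thu → 5 of Thu, Fri, Sat
Sep: 30 days, starts Sun → 5 of Sun, Mon
Oct: 31 days, starts Tue → 5 of Tue, Wed, Thu ✓
Nov: 30 days, starts Fri → 5 of Fri, Sat
Dec: 31 days, starts Sun → 5 of Sun, Mon, Tue ✓
Months with five Tuesdays: Jan, Apr, Jul, Oct, Dec.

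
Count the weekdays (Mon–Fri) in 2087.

261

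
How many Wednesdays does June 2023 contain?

4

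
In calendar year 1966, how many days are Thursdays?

52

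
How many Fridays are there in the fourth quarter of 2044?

13

1 October 2044 is a Saturday.
The range spans 92 days (inclusive of both endpoints).
92 = 7 × 13 + 1, so there are 13 full weeks plus 1 extra day.
Each full week contributes one Friday: 13 so far.
The 1 extra day is Sat — none qualify.
Total: 13 + 0 = 13.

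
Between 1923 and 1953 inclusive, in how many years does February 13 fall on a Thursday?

4

Day of week of February 13 in each year:
1923: Tue, 1924: Wed, 1925: Fri, 1926: Sat, 1927: Sun, 1928: Mon, 1929: Wed, 1930: Thu ✓, 1931: Fri, 1932: Sat, 1933: Mon, 1934: Tue, 1935: Wed, 1936: Thu ✓, 1937: Sat, 1938: Sun, 1939: Mon, 1940: Tue, 1941: Thu ✓, 1942: Fri, 1943: Sat, 1944: Sun, 1945: Tue, 1946: Wed, 1947: Thu ✓, 1948: Fri, 1949: Sun, 1950: Mon, 1951: Tue, 1952: Wed, 1953: Fri
Thursdays: 1930, 1936, 1941, 1947.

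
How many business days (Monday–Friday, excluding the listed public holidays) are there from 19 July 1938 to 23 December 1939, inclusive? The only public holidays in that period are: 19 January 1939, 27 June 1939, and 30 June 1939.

371

19 July 1938 is a Tuesday.
The range spans 523 days (inclusive of both endpoints).
523 = 7 × 74 + 5, so there are 74 full weeks plus 5 extra days.
Each full week contributes 5 weekdays (Mon–Fri): 74 × 5 = 370.
The 5 extra days are Tuesday, Wednesday, Thursday, Friday, Saturday — 4 of them qualify.
Total: 370 + 4 = 374.
Holidays: 19 January 1939 (Thu); 27 June 1939 (Tue); 30 June 1939 (Fri).
All 3 holidays fall on weekdays, so subtract 3.
Business days: 374 − 3 = 371.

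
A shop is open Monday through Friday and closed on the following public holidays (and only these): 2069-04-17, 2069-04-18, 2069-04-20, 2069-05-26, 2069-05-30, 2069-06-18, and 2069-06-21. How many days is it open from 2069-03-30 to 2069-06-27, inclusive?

59 business days

2069-03-30 is a Saturday.
The range spans 90 days (inclusive of both endpoints).
90 = 7 × 12 + 6, so there are 12 full weeks plus 6 extra days.
Each full week contributes 5 weekdays (Mon–Fri): 12 × 5 = 60.
The 6 extra days are Sat, Sun, Mon, Tue, Wed, Thu — 4 of them qualify.
Total: 60 + 4 = 64.
Holidays: 2069-04-17 (Wed); 2069-04-18 (Thu); 2069-04-20 (Sat); 2069-05-26 (Sun); 2069-05-30 (Thu); 2069-06-18 (Tue); 2069-06-21 (Fri).
5 of the 7 holidays fall on weekdays; the rest are weekends and were already excluded.
Business days: 64 − 5 = 59.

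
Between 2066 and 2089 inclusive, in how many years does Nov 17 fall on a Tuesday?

Day of week of November 17 in each year:
2066: Wed, 2067: Thu, 2068: Sat, 2069: Sun, 2070: Mon, 2071: Tue ✓, 2072: Thu, 2073: Fri, 2074: Sat, 2075: Sun, 2076: Tue ✓, 2077: Wed, 2078: Thu, 2079: Fri, 2080: Sun, 2081: Mon, 2082: Tue ✓, 2083: Wed, 2084: Fri, 2085: Sat, 2086: Sun, 2087: Mon, 2088: Wed, 2089: Thu
Tuesdays: 2071, 2076, 2082.

3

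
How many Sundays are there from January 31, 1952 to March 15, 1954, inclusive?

111

January 31, 1952 is a Thursday.
From January 31, 1952 to March 15, 1954 is 775 days inclusive.
775 = 7 × 110 + 5, so there are 110 full weeks plus 5 extra days.
Each full week contributes one Sunday: 110 so far.
The 5 extra days are Thursday, Friday, Saturday, Sunday, Monday — 1 of them qualifies.
Total: 110 + 1 = 111.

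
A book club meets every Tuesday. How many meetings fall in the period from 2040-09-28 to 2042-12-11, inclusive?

115

2040-09-28 is a Friday.
That's 805 days from start to end, counting both.
805 = 7 × 115, so the span is exactly 115 full weeks.
Each full week contributes one Tuesday: 115 so far.
Total: 115.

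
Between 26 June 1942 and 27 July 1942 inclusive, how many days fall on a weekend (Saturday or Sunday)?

10

26 June 1942 is a Friday.
The range spans 32 days (inclusive of both endpoints).
32 = 7 × 4 + 4, so there are 4 full weeks plus 4 extra days.
Each full week contributes 2 weekend days (Sat, Sun): 4 × 2 = 8.
The 4 extra days are Friday, Saturday, Sunday, Monday — 2 of them qualify.
Total: 8 + 2 = 10.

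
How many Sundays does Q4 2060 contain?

Oct 1, 2060 is a Friday.
The range spans 92 days (inclusive of both endpoints).
92 = 7 × 13 + 1, so there are 13 full weeks plus 1 extra day.
Each full week contributes one Sunday: 13 so far.
The 1 extra day is Fri — none qualify.
Total: 13 + 0 = 13.

13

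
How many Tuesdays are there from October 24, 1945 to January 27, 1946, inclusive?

13

October 24, 1945 is a Wednesday.
From October 24, 1945 to January 27, 1946 is 96 days inclusive.
96 = 7 × 13 + 5, so there are 13 full weeks plus 5 extra days.
Each full week contributes one Tuesday: 13 so far.
The 5 extra days are Wed, Thu, Fri, Sat, Sun — none qualify.
Total: 13 + 0 = 13.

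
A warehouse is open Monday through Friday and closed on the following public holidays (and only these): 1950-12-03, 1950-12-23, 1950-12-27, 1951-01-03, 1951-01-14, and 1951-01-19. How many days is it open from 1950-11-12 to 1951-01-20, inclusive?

1950-11-12 is a Sunday.
From 1950-11-12 to 1951-01-20 is 70 days inclusive.
70 = 7 × 10, so the span is exactly 10 full weeks.
Each full week contributes 5 weekdays (Mon–Fri): 10 × 5 = 50.
Total: 50.
Holidays: 1950-12-03 (Sun); 1950-12-23 (Sat); 1950-12-27 (Wed); 1951-01-03 (Wed); 1951-01-14 (Sun); 1951-01-19 (Fri).
3 of the 6 holidays fall on weekdays; the rest are weekends and were already excluded.
Business days: 50 − 3 = 47.

47 business days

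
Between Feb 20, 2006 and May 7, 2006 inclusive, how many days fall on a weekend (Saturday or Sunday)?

Feb 20, 2006 is a Monday.
From Feb 20, 2006 to May 7, 2006 is 77 days inclusive.
77 = 7 × 11, so the span is exactly 11 full weeks.
Each full week contributes 2 weekend days (Sat, Sun): 11 × 2 = 22.
Total: 22.

22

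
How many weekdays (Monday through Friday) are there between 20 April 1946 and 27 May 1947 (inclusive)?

287 weekdays

20 April 1946 is a Saturday.
From 20 April 1946 to 27 May 1947 is 403 days inclusive.
403 = 7 × 57 + 4, so there are 57 full weeks plus 4 extra days.
Each full week contributes 5 weekdays (Mon–Fri): 57 × 5 = 285.
The 4 extra days are Sat, Sun, Mon, Tue — 2 of them qualify.
Total: 285 + 2 = 287.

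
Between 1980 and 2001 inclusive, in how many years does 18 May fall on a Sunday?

3

Day of week of May 18 in each year:
1980: Sun ✓, 1981: Mon, 1982: Tue, 1983: Wed, 1984: Fri, 1985: Sat, 1986: Sun ✓, 1987: Mon, 1988: Wed, 1989: Thu, 1990: Fri, 1991: Sat, 1992: Mon, 1993: Tue, 1994: Wed, 1995: Thu, 1996: Sat, 1997: Sun ✓, 1998: Mon, 1999: Tue, 2000: Thu, 2001: Fri
Sundays: 1980, 1986, 1997.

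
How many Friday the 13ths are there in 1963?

2

The 13th falls on a Friday when the month's 13th has weekday Fri.
Jan 13 is Sun; Feb 13 is Wed; Mar 13 is Wed; Apr 13 is Sat; May 13 is Mon; Jun 13 is Thu; Jul 13 is Sat; Aug 13 is Tue; Sep 13 is Fri ✓; Oct 13 is Sun; Nov 13 is Wed; Dec 13 is Fri ✓.
Friday the 13ths: Sep, Dec.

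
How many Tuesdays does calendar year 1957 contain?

53

1957-01-01 is a Tuesday.
That's 365 days from start to end, counting both.
365 = 7 × 52 + 1, so there are 52 full weeks plus 1 extra day.
Each full week contributes one Tuesday: 52 so far.
The 1 extra day is Tuesday — 1 of them qualifies.
Total: 52 + 1 = 53.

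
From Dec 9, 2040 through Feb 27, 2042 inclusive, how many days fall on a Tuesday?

64 Tuesdays

Dec 9, 2040 is a Sunday.
From Dec 9, 2040 to Feb 27, 2042 is 446 days inclusive.
446 = 7 × 63 + 5, so there are 63 full weeks plus 5 extra days.
Each full week contributes one Tuesday: 63 so far.
The 5 extra days are Sun, Mon, Tue, Wed, Thu — 1 of them qualifies.
Total: 63 + 1 = 64.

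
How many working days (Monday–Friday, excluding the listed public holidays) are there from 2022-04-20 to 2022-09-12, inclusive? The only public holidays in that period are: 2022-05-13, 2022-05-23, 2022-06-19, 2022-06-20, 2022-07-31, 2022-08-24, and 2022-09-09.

99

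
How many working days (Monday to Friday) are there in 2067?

260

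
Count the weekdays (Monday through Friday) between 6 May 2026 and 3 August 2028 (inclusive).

587

6 May 2026 is a Wednesday.
From 6 May 2026 to 3 August 2028 is 821 days inclusive.
821 = 7 × 117 + 2, so there are 117 full weeks plus 2 extra days.
Each full week contributes 5 weekdays (Mon–Fri): 117 × 5 = 585.
The 2 extra days are Wednesday, Thursday — 2 of them qualify.
Total: 585 + 2 = 587.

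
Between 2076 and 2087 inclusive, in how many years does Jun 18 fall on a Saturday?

1

Day of week of June 18 in each year:
2076: Thu, 2077: Fri, 2078: Sat ✓, 2079: Sun, 2080: Tue, 2081: Wed, 2082: Thu, 2083: Fri, 2084: Sun, 2085: Mon, 2086: Tue, 2087: Wed
Saturdays: 2078.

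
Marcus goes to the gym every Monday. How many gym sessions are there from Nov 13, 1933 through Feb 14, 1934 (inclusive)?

14 Mondays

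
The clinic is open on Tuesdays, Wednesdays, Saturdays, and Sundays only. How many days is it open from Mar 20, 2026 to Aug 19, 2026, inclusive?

88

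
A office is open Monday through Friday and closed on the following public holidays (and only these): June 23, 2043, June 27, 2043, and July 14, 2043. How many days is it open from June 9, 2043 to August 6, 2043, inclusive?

June 9, 2043 is a Tuesday.
The range spans 59 days (inclusive of both endpoints).
59 = 7 × 8 + 3, so there are 8 full weeks plus 3 extra days.
Each full week contributes 5 weekdays (Mon–Fri): 8 × 5 = 40.
The 3 extra days are Tue, Wed, Thu — 3 of them qualify.
Total: 40 + 3 = 43.
Holidays: June 23, 2043 (Tue); June 27, 2043 (Sat); July 14, 2043 (Tue).
2 of the 3 holidays fall on weekdays; the rest are weekends and were already excluded.
Business days: 43 − 2 = 41.

41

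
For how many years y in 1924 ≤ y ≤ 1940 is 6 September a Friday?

Day of week of September 6 in each year:
1924: Sat, 1925: Sun, 1926: Mon, 1927: Tue, 1928: Thu, 1929: Fri ✓, 1930: Sat, 1931: Sun, 1932: Tue, 1933: Wed, 1934: Thu, 1935: Fri ✓, 1936: Sun, 1937: Mon, 1938: Tue, 1939: Wed, 1940: Fri ✓
Fridays: 1929, 1935, 1940.

3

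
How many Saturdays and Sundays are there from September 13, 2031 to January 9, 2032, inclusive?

34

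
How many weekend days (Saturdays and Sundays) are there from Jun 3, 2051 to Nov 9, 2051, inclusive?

46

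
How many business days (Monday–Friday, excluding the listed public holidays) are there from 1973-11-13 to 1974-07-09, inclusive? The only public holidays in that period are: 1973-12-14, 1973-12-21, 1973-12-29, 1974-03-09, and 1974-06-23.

169

1973-11-13 is a Tuesday.
The range spans 239 days (inclusive of both endpoints).
239 = 7 × 34 + 1, so there are 34 full weeks plus 1 extra day.
Each full week contributes 5 weekdays (Mon–Fri): 34 × 5 = 170.
The 1 extra day is Tue — 1 of them qualifies.
Total: 170 + 1 = 171.
Holidays: 1973-12-14 (Fri); 1973-12-21 (Fri); 1973-12-29 (Sat); 1974-03-09 (Sat); 1974-06-23 (Sun).
2 of the 5 holidays fall on weekdays; the rest are weekends and were already excluded.
Business days: 171 − 2 = 169.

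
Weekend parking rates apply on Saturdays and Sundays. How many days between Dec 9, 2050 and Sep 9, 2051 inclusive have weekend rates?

Dec 9, 2050 is a Friday.
That's 275 days from start to end, counting both.
275 = 7 × 39 + 2, so there are 39 full weeks plus 2 extra days.
Each full week contributes 2 weekend days (Sat, Sun): 39 × 2 = 78.
The 2 extra days are Fri, Sat — 1 of them qualifies.
Total: 78 + 1 = 79.

79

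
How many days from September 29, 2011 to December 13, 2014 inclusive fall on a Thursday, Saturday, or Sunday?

September 29, 2011 is a Thursday.
The range spans 1172 days (inclusive of both endpoints).
1172 = 7 × 167 + 3, so there are 167 full weeks plus 3 extra days.
Each full week contributes 3 days from the set (Thu, Sat, Sun): 167 × 3 = 501.
The 3 extra days are Thu, Fri, Sat — 2 of them qualify.
Total: 501 + 2 = 503.

503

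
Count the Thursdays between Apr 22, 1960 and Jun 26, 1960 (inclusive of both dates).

9

Apr 22, 1960 is a Friday.
That's 66 days from start to end, counting both.
66 = 7 × 9 + 3, so there are 9 full weeks plus 3 extra days.
Each full week contributes one Thursday: 9 so far.
The 3 extra days are Fri, Sat, Sun — none qualify.
Total: 9 + 0 = 9.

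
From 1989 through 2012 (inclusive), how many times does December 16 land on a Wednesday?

3

Day of week of December 16 in each year:
1989: Sat, 1990: Sun, 1991: Mon, 1992: Wed ✓, 1993: Thu, 1994: Fri, 1995: Sat, 1996: Mon, 1997: Tue, 1998: Wed ✓, 1999: Thu, 2000: Sat, 2001: Sun, 2002: Mon, 2003: Tue, 2004: Thu, 2005: Fri, 2006: Sat, 2007: Sun, 2008: Tue, 2009: Wed ✓, 2010: Thu, 2011: Fri, 2012: Sun
Wednesdays: 1992, 1998, 2009.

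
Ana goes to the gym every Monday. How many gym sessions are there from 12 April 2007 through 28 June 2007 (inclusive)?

11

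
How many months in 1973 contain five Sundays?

A month has five Sundays exactly when Sunday falls within its first (length − 28) days.
Jan: 31 days, starts Mon → 5 of Mon, Tue, Wed
Feb: 28 days, starts Thu → 5 of (none)
Mar: 31 days, starts Thu → 5 of Thu, Fri, Sat
Apr: 30 days, starts Sun → 5 of Sun, Mon ✓
May: 31 days, starts Tue → 5 of Tue, Wed, Thu
Jun: 30 days, starts Fri → 5 of Fri, Sat
Jul: 31 days, starts Sun → 5 of Sun, Mon, Tue ✓
Aug: 31 days, starts Wed → 5 of Wed, Thu, Fri
Sep: 30 days, starts Sat → 5 of Sat, Sun ✓
Oct: 31 days, starts Mon → 5 of Mon, Tue, Wed
Nov: 30 days, starts Thu → 5 of Thu, Fri
Dec: 31 days, starts Sat → 5 of Sat, Sun, Mon ✓
Months with five Sundays: Apr, Jul, Sep, Dec.

4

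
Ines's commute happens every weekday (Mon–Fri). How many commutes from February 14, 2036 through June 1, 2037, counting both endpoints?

338 weekdays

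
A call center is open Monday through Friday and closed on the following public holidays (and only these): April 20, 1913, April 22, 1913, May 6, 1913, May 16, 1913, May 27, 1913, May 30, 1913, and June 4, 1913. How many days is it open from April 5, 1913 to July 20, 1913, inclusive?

April 5, 1913 is a Saturday.
From April 5, 1913 to July 20, 1913 is 107 days inclusive.
107 = 7 × 15 + 2, so there are 15 full weeks plus 2 extra days.
Each full week contributes 5 weekdays (Mon–Fri): 15 × 5 = 75.
The 2 extra days are Sat, Sun — none qualify.
Total: 75 + 0 = 75.
Holidays: April 20, 1913 (Sun); April 22, 1913 (Tue); May 6, 1913 (Tue); May 16, 1913 (Fri); May 27, 1913 (Tue); May 30, 1913 (Fri); June 4, 1913 (Wed).
6 of the 7 holidays fall on weekdays; the rest are weekends and were already excluded.
Business days: 75 − 6 = 69.

69 working days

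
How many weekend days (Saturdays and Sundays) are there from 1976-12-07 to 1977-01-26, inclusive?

14

1976-12-07 is a Tuesday.
From 1976-12-07 to 1977-01-26 is 51 days inclusive.
51 = 7 × 7 + 2, so there are 7 full weeks plus 2 extra days.
Each full week contributes 2 weekend days (Sat, Sun): 7 × 2 = 14.
The 2 extra days are Tue, Wed — none qualify.
Total: 14 + 0 = 14.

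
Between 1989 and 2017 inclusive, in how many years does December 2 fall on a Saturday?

Day of week of December 2 in each year:
1989: Sat ✓, 1990: Sun, 1991: Mon, 1992: Wed, 1993: Thu, 1994: Fri, 1995: Sat ✓, 1996: Mon, 1997: Tue, 1998: Wed, 1999: Thu, 2000: Sat ✓, 2001: Sun, 2002: Mon, 2003: Tue, 2004: Thu, 2005: Fri, 2006: Sat ✓, 2007: Sun, 2008: Tue, 2009: Wed, 2010: Thu, 2011: Fri, 2012: Sun, 2013: Mon, 2014: Tue, 2015: Wed, 2016: Fri, 2017: Sat ✓
Saturdays: 1989, 1995, 2000, 2006, 2017.

5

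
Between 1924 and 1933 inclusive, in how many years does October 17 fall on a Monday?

Day of week of October 17 in each year:
1924: Fri, 1925: Sat, 1926: Sun, 1927: Mon ✓, 1928: Wed, 1929: Thu, 1930: Fri, 1931: Sat, 1932: Mon ✓, 1933: Tue
Mondays: 1927, 1932.

2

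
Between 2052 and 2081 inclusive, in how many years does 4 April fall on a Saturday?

4

Day of week of April 4 in each year:
2052: Thu, 2053: Fri, 2054: Sat ✓, 2055: Sun, 2056: Tue, 2057: Wed, 2058: Thu, 2059: Fri, 2060: Sun, 2061: Mon, 2062: Tue, 2063: Wed, 2064: Fri, 2065: Sat ✓, 2066: Sun, 2067: Mon, 2068: Wed, 2069: Thu, 2070: Fri, 2071: Sat ✓, 2072: Mon, 2073: Tue, 2074: Wed, 2075: Thu, 2076: Sat ✓, 2077: Sun, 2078: Mon, 2079: Tue, 2080: Thu, 2081: Fri
Saturdays: 2054, 2065, 2071, 2076.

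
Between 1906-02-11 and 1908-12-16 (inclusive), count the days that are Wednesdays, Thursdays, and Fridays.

445

1906-02-11 is a Sunday.
That's 1040 days from start to end, counting both.
1040 = 7 × 148 + 4, so there are 148 full weeks plus 4 extra days.
Each full week contributes 3 days from the set (Wed, Thu, Fri): 148 × 3 = 444.
The 4 extra days are Sun, Mon, Tue, Wed — 1 of them qualifies.
Total: 444 + 1 = 445.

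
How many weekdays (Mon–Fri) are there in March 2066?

2066-03-01 is a Monday.
That's 31 days from start to end, counting both.
31 = 7 × 4 + 3, so there are 4 full weeks plus 3 extra days.
Each full week contributes 5 weekdays (Mon–Fri): 4 × 5 = 20.
The 3 extra days are Mon, Tue, Wed — 3 of them qualify.
Total: 20 + 3 = 23.

23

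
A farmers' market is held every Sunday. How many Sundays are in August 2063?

4

2063-08-01 is a Wednesday.
That's 31 days from start to end, counting both.
31 = 7 × 4 + 3, so there are 4 full weeks plus 3 extra days.
Each full week contributes one Sunday: 4 so far.
The 3 extra days are Wed, Thu, Fri — none qualify.
Total: 4 + 0 = 4.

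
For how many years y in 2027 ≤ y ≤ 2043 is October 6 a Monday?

3

Day of week of October 6 in each year:
2027: Wed, 2028: Fri, 2029: Sat, 2030: Sun, 2031: Mon ✓, 2032: Wed, 2033: Thu, 2034: Fri, 2035: Sat, 2036: Mon ✓, 2037: Tue, 2038: Wed, 2039: Thu, 2040: Sat, 2041: Sun, 2042: Mon ✓, 2043: Tue
Mondays: 2031, 2036, 2042.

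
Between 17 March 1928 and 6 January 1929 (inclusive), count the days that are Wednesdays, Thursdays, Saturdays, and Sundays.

170

17 March 1928 is a Saturday.
That's 296 days from start to end, counting both.
296 = 7 × 42 + 2, so there are 42 full weeks plus 2 extra days.
Each full week contributes 4 days from the set (Wed, Thu, Sat, Sun): 42 × 4 = 168.
The 2 extra days are Saturday, Sunday — 2 of them qualify.
Total: 168 + 2 = 170.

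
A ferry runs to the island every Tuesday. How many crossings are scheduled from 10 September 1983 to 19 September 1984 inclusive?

54

10 September 1983 is a Saturday.
From 10 September 1983 to 19 September 1984 is 376 days inclusive.
376 = 7 × 53 + 5, so there are 53 full weeks plus 5 extra days.
Each full week contributes one Tuesday: 53 so far.
The 5 extra days are Sat, Sun, Mon, Tue, Wed — 1 of them qualifies.
Total: 53 + 1 = 54.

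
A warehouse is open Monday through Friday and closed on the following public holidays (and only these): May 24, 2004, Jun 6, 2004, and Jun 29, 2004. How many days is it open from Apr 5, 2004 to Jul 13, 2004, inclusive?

70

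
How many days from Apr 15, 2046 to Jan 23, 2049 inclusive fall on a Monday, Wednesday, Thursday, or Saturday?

580

Apr 15, 2046 is a Sunday.
From Apr 15, 2046 to Jan 23, 2049 is 1015 days inclusive.
1015 = 7 × 145, so the span is exactly 145 full weeks.
Each full week contributes 4 days from the set (Mon, Wed, Thu, Sat): 145 × 4 = 580.
Total: 580.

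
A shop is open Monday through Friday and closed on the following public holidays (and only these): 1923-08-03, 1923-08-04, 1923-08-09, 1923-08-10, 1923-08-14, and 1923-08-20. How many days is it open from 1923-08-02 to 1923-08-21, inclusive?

1923-08-02 is a Thursday.
That's 20 days from start to end, counting both.
20 = 7 × 2 + 6, so there are 2 full weeks plus 6 extra days.
Each full week contributes 5 weekdays (Mon–Fri): 2 × 5 = 10.
The 6 extra days are Thu, Fri, Sat, Sun, Mon, Tue — 4 of them qualify.
Total: 10 + 4 = 14.
Holidays: 1923-08-03 (Fri); 1923-08-04 (Sat); 1923-08-09 (Thu); 1923-08-10 (Fri); 1923-08-14 (Tue); 1923-08-20 (Mon).
5 of the 6 holidays fall on weekdays; the rest are weekends and were already excluded.
Business days: 14 − 5 = 9.

9 working days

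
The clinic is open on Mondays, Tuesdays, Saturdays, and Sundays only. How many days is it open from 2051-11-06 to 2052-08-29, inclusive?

2051-11-06 is a Monday.
The range spans 298 days (inclusive of both endpoints).
298 = 7 × 42 + 4, so there are 42 full weeks plus 4 extra days.
Each full week contributes 4 days from the set (Mon, Tue, Sat, Sun): 42 × 4 = 168.
The 4 extra days are Mon, Tue, Wed, Thu — 2 of them qualify.
Total: 168 + 2 = 170.

170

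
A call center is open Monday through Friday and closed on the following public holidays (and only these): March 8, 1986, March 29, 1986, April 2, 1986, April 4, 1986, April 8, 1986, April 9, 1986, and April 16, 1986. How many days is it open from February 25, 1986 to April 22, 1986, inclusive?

February 25, 1986 is a Tuesday.
From February 25, 1986 to April 22, 1986 is 57 days inclusive.
57 = 7 × 8 + 1, so there are 8 full weeks plus 1 extra day.
Each full week contributes 5 weekdays (Mon–Fri): 8 × 5 = 40.
The 1 extra day is Tue — 1 of them qualifies.
Total: 40 + 1 = 41.
Holidays: March 8, 1986 (Sat); March 29, 1986 (Sat); April 2, 1986 (Wed); April 4, 1986 (Fri); April 8, 1986 (Tue); April 9, 1986 (Wed); April 16, 1986 (Wed).
5 of the 7 holidays fall on weekdays; the rest are weekends and were already excluded.
Business days: 41 − 5 = 36.

36 working days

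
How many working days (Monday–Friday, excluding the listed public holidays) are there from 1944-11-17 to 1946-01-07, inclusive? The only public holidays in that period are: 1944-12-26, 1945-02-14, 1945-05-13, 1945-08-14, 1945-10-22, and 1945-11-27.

1944-11-17 is a Friday.
From 1944-11-17 to 1946-01-07 is 417 days inclusive.
417 = 7 × 59 + 4, so there are 59 full weeks plus 4 extra days.
Each full week contributes 5 weekdays (Mon–Fri): 59 × 5 = 295.
The 4 extra days are Fri, Sat, Sun, Mon — 2 of them qualify.
Total: 295 + 2 = 297.
Holidays: 1944-12-26 (Tue); 1945-02-14 (Wed); 1945-05-13 (Sun); 1945-08-14 (Tue); 1945-10-22 (Mon); 1945-11-27 (Tue).
5 of the 6 holidays fall on weekdays; the rest are weekends and were already excluded.
Business days: 297 − 5 = 292.

292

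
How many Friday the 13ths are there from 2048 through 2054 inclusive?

12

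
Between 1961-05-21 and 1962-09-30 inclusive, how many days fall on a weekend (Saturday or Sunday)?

143

1961-05-21 is a Sunday.
The range spans 498 days (inclusive of both endpoints).
498 = 7 × 71 + 1, so there are 71 full weeks plus 1 extra day.
Each full week contributes 2 weekend days (Sat, Sun): 71 × 2 = 142.
The 1 extra day is Sunday — 1 of them qualifies.
Total: 142 + 1 = 143.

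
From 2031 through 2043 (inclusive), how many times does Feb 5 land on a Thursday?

3

Day of week of February 5 in each year:
2031: Wed, 2032: Thu ✓, 2033: Sat, 2034: Sun, 2035: Mon, 2036: Tue, 2037: Thu ✓, 2038: Fri, 2039: Sat, 2040: Sun, 2041: Tue, 2042: Wed, 2043: Thu ✓
Thursdays: 2032, 2037, 2043.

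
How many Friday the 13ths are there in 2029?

The 13th falls on a Friday when the month's 13th has weekday Fri.
Jan 13 is Sat; Feb 13 is Tue; Mar 13 is Tue; Apr 13 is Fri ✓; May 13 is Sun; Jun 13 is Wed; Jul 13 is Fri ✓; Aug 13 is Mon; Sep 13 is Thu; Oct 13 is Sat; Nov 13 is Tue; Dec 13 is Thu.
Friday the 13ths: Apr, Jul.

2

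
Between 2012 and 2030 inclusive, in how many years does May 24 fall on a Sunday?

3

Day of week of May 24 in each year:
2012: Thu, 2013: Fri, 2014: Sat, 2015: Sun ✓, 2016: Tue, 2017: Wed, 2018: Thu, 2019: Fri, 2020: Sun ✓, 2021: Mon, 2022: Tue, 2023: Wed, 2024: Fri, 2025: Sat, 2026: Sun ✓, 2027: Mon, 2028: Wed, 2029: Thu, 2030: Fri
Sundays: 2015, 2020, 2026.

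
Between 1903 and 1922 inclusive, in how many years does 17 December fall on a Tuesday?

Day of week of December 17 in each year:
1903: Thu, 1904: Sat, 1905: Sun, 1906: Mon, 1907: Tue ✓, 1908: Thu, 1909: Fri, 1910: Sat, 1911: Sun, 1912: Tue ✓, 1913: Wed, 1914: Thu, 1915: Fri, 1916: Sun, 1917: Mon, 1918: Tue ✓, 1919: Wed, 1920: Fri, 1921: Sat, 1922: Sun
Tuesdays: 1907, 1912, 1918.

3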